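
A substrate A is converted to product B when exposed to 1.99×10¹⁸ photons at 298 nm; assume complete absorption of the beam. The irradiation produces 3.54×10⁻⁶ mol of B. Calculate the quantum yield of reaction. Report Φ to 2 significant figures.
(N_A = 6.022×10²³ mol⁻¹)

Moles of photons: 1.99×10¹⁸ / 6.022×10²³ = 3.305×10⁻⁶ mol.
Φ = 3.54×10⁻⁶ mol / 3.305×10⁻⁶ mol photons = 1.1.

Φ = 1.1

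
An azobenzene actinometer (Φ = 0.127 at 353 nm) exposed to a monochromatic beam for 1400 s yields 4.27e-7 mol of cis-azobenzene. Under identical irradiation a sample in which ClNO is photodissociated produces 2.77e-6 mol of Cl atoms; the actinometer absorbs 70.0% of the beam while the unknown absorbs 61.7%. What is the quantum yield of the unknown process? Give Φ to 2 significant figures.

Φ = 0.93

Photons absorbed by the actinometer: 4.27e-7 / 0.127 = 3.362e-6 mol.
Incident flux: 3.362e-6 / 0.700 = 4.803e-6 einstein.
Absorbed by unknown: 0.617 × 4.803e-6 = 2.963e-6 mol.
Φ(unknown) = 2.77e-6 / 2.963e-6 = 0.93.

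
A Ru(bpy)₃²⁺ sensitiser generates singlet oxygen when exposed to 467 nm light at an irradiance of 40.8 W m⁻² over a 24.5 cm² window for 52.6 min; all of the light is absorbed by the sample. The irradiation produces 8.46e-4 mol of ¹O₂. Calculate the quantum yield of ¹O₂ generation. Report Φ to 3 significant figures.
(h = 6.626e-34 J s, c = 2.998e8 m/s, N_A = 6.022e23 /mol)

Φ = 0.687

Photon energy at 467 nm: hc/λ = (6.626e-34)(2.998e8)/(467e-9) = 4.254e-19 J.
Energy delivered: (40.8 W m⁻²)(24.5e-4 m²)(3156 s) = 315.5 J.
Photons incident: 315.5 / 4.254e-19 = 7.417e20, i.e. 7.417e20/6.022e23 = 0.001232 mol.
Φ = 8.46e-4 mol / 0.001232 mol photons = 0.687.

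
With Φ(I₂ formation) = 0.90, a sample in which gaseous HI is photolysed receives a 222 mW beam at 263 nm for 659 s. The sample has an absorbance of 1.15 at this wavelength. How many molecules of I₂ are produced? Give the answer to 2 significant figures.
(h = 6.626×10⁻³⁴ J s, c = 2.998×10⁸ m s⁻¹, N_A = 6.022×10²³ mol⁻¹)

Photon energy at 263 nm: hc/λ = (6.626×10⁻³⁴)(2.998×10⁸)/(263×10⁻⁹) = 7.553×10⁻¹⁹ J.
Energy delivered: (222 mW)(659 s) = 146.3 J.
Photons incident: 146.3 / 7.553×10⁻¹⁹ = 1.937×10²⁰, i.e. 1.937×10²⁰/6.022×10²³ = 3.217×10⁻⁴ mol.
Fraction absorbed: 1 − 10^(−1.15) = 0.9292.
Photons absorbed: 0.9292 × 3.217×10⁻⁴ = 2.989×10⁻⁴ mol.
Product: Φ × n_abs = 0.90 × 2.989×10⁻⁴ = 2.690×10⁻⁴ mol.
As a count: 2.690×10⁻⁴ × 6.022×10²³ = 1.6×10²⁰.

1.6×10²⁰ molecules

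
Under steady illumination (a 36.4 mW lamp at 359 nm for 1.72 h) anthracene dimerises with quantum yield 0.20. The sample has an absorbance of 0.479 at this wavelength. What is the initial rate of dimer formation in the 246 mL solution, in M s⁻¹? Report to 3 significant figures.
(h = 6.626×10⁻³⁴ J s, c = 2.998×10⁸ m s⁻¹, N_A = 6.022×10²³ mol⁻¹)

5.93×10⁻⁸ M s⁻¹

Photon energy at 359 nm: hc/λ = (6.626×10⁻³⁴)(2.998×10⁸)/(359×10⁻⁹) = 5.533×10⁻¹⁹ J.
Energy delivered: (36.4 mW)(6192 s) = 225.4 J.
Photons incident: 225.4 / 5.533×10⁻¹⁹ = 4.074×10²⁰, i.e. 4.074×10²⁰/6.022×10²³ = 6.765×10⁻⁴ mol.
Fraction absorbed: 1 − 10^(−0.479) = 0.6681.
Photons absorbed: 0.6681 × 6.765×10⁻⁴ = 4.520×10⁻⁴ mol.
Product formed: 0.20 × 4.520×10⁻⁴ = 9.040×10⁻⁵ mol.
Rate: 9.040×10⁻⁵ mol / (6192 s × 0.246 L) = 5.93×10⁻⁸ M s⁻¹.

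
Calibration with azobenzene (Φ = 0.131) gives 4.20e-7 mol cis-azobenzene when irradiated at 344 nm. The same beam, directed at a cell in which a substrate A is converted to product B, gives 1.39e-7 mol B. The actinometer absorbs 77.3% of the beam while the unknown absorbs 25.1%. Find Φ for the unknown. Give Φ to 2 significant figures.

Φ = 0.13

Photons absorbed by the actinometer: 4.20e-7 / 0.131 = 3.206e-6 mol.
Incident flux: 3.206e-6 / 0.773 = 4.147e-6 einstein.
Absorbed by unknown: 0.251 × 4.147e-6 = 1.041e-6 mol.
Φ(unknown) = 1.39e-7 / 1.041e-6 = 0.13.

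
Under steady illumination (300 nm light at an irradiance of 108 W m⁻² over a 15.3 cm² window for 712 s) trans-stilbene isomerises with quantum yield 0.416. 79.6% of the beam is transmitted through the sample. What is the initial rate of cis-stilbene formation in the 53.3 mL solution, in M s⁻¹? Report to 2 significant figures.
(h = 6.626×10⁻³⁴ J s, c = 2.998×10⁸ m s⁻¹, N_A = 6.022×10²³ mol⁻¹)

Photon energy at 300 nm: hc/λ = (6.626×10⁻³⁴)(2.998×10⁸)/(300×10⁻⁹) = 6.622×10⁻¹⁹ J.
Energy delivered: (108 W m⁻²)(15.3×10⁻⁴ m²)(712 s) = 117.7 J.
Photons incident: 117.7 / 6.622×10⁻¹⁹ = 1.777×10²⁰, i.e. 1.777×10²⁰/6.022×10²³ = 2.951×10⁻⁴ mol.
Fraction absorbed: 1 − 79.6/100 = 0.2040.
Photons absorbed: 0.2040 × 2.951×10⁻⁴ = 6.020×10⁻⁵ mol.
Product formed: 0.416 × 6.020×10⁻⁵ = 2.504×10⁻⁵ mol.
Rate: 2.504×10⁻⁵ mol / (712 s × 0.0533 L) = 6.6×10⁻⁷ M s⁻¹.

6.6×10⁻⁷ M s⁻¹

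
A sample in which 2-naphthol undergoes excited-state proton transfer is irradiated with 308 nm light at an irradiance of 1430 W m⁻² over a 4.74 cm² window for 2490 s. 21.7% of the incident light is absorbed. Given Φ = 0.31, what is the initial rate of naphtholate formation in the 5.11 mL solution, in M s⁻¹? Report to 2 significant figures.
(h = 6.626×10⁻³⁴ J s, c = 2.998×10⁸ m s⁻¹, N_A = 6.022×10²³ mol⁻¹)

Photon energy at 308 nm: hc/λ = (6.626×10⁻³⁴)(2.998×10⁸)/(308×10⁻⁹) = 6.450×10⁻¹⁹ J.
Energy delivered: (1430 W m⁻²)(4.74×10⁻⁴ m²)(2490 s) = 1688 J.
Photons incident: 1688 / 6.450×10⁻¹⁹ = 2.617×10²¹, i.e. 2.617×10²¹/6.022×10²³ = 0.004346 mol.
Photons absorbed: 0.217 × 0.004346 = 9.431×10⁻⁴ mol.
Product formed: 0.31 × 9.431×10⁻⁴ = 2.924×10⁻⁴ mol.
Rate: 2.924×10⁻⁴ mol / (2490 s × 0.00511 L) = 2.3×10⁻⁵ M s⁻¹.

2.3×10⁻⁵ M s⁻¹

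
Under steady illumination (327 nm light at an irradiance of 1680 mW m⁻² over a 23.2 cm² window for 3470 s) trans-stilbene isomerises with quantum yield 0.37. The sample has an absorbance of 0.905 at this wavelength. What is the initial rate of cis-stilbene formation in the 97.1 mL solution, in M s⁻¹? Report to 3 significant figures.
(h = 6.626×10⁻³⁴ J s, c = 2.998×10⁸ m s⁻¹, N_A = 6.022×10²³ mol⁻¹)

Photon energy at 327 nm: hc/λ = (6.626×10⁻³⁴)(2.998×10⁸)/(327×10⁻⁹) = 6.075×10⁻¹⁹ J.
Energy delivered: (1680 mW m⁻²)(23.2×10⁻⁴ m²)(3470 s) = 13.52 J.
Photons incident: 13.52 / 6.075×10⁻¹⁹ = 2.226×10¹⁹, i.e. 2.226×10¹⁹/6.022×10²³ = 3.696×10⁻⁵ mol.
Fraction absorbed: 1 − 10^(−0.905) = 0.8755.
Photons absorbed: 0.8755 × 3.696×10⁻⁵ = 3.236×10⁻⁵ mol.
Product formed: 0.37 × 3.236×10⁻⁵ = 1.197×10⁻⁵ mol.
Rate: 1.197×10⁻⁵ mol / (3470 s × 0.0971 L) = 3.55×10⁻⁸ M s⁻¹.

3.55×10⁻⁸ M s⁻¹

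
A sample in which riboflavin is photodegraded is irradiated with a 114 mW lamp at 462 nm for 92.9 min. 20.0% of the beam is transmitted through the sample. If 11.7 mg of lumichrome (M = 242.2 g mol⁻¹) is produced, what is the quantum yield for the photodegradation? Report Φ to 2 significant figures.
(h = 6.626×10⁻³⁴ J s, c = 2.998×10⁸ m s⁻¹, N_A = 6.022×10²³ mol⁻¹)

Product: 11.7 mg / 242.2 g mol⁻¹ = 4.831×10⁻⁵ mol.
Photon energy at 462 nm: hc/λ = (6.626×10⁻³⁴)(2.998×10⁸)/(462×10⁻⁹) = 4.300×10⁻¹⁹ J.
Energy delivered: (114 mW)(5574 s) = 635.4 J.
Photons incident: 635.4 / 4.300×10⁻¹⁹ = 1.478×10²¹, i.e. 1.478×10²¹/6.022×10²³ = 0.002454 mol.
Fraction absorbed: 1 − 20.0/100 = 0.8000.
Photons absorbed: 0.8000 × 0.002454 = 0.001963 mol.
Φ = 4.831×10⁻⁵ mol / 0.001963 mol photons = 0.025.

Φ = 0.025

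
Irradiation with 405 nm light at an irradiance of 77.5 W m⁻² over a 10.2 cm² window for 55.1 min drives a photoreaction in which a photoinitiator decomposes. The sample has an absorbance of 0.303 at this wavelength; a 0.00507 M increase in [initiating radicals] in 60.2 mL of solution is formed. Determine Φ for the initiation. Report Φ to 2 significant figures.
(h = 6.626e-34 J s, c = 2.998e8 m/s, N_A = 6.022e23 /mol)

Product: (0.00507 M)(0.0602 L) = 3.052e-4 mol.
Photon energy at 405 nm: hc/λ = (6.626e-34)(2.998e8)/(405e-9) = 4.905e-19 J.
Energy delivered: (77.5 W m⁻²)(10.2e-4 m²)(3306 s) = 261.3 J.
Photons incident: 261.3 / 4.905e-19 = 5.327e20, i.e. 5.327e20/6.022e23 = 8.846e-4 mol.
Fraction absorbed: 1 − 10^(−0.303) = 0.5023.
Photons absorbed: 0.5023 × 8.846e-4 = 4.443e-4 mol.
Φ = 3.052e-4 mol / 4.443e-4 mol photons = 0.69.

Φ = 0.69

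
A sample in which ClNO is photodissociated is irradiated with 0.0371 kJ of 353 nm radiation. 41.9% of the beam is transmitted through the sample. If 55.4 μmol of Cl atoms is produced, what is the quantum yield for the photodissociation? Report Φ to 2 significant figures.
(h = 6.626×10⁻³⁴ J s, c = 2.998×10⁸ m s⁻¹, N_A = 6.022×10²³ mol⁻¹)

Product: 55.4 μmol = 5.54×10⁻⁵ mol.
Photon energy at 353 nm: hc/λ = (6.626×10⁻³⁴)(2.998×10⁸)/(353×10⁻⁹) = 5.627×10⁻¹⁹ J.
Incident energy: 0.0371 kJ = 37.1 J.
Photons incident: 37.1 / 5.627×10⁻¹⁹ = 6.593×10¹⁹, i.e. 6.593×10¹⁹/6.022×10²³ = 1.095×10⁻⁴ mol.
Fraction absorbed: 1 − 41.9/100 = 0.5810.
Photons absorbed: 0.5810 × 1.095×10⁻⁴ = 6.362×10⁻⁵ mol.
Φ = 5.54×10⁻⁵ mol / 6.362×10⁻⁵ mol photons = 0.87.

Φ = 0.87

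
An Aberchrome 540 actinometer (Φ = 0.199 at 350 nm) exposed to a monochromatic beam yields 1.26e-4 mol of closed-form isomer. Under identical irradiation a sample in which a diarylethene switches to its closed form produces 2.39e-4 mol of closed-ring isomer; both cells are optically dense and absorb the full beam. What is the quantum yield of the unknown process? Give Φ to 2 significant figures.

Photons absorbed by the actinometer: 1.26e-4 / 0.199 = 6.332e-4 mol.
Φ(unknown) = 2.39e-4 / 6.332e-4 = 0.38.

Φ = 0.38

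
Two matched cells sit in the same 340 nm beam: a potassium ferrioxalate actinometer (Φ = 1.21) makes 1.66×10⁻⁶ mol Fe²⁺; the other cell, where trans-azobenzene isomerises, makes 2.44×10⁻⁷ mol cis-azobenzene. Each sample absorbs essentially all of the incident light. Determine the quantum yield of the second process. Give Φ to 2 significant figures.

Φ = 0.18

Photons absorbed by the actinometer: 1.66×10⁻⁶ / 1.21 = 1.372×10⁻⁶ mol.
Φ(unknown) = 2.44×10⁻⁷ / 1.372×10⁻⁶ = 0.18.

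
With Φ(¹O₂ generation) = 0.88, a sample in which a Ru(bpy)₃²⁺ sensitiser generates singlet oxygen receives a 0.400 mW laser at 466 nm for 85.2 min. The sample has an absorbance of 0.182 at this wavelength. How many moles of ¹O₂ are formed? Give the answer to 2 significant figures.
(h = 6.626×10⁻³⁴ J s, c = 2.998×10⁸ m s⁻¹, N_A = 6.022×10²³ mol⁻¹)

Photon energy at 466 nm: hc/λ = (6.626×10⁻³⁴)(2.998×10⁸)/(466×10⁻⁹) = 4.263×10⁻¹⁹ J.
Energy delivered: (0.400 mW)(5112 s) = 2.045 J.
Photons incident: 2.045 / 4.263×10⁻¹⁹ = 4.797×10¹⁸, i.e. 4.797×10¹⁸/6.022×10²³ = 7.966×10⁻⁶ mol.
Fraction absorbed: 1 − 10^(−0.182) = 0.3423.
Photons absorbed: 0.3423 × 7.966×10⁻⁶ = 2.727×10⁻⁶ mol.
Product: Φ × n_abs = 0.88 × 2.727×10⁻⁶ = 2.400×10⁻⁶ mol.

2.4×10⁻⁶ mol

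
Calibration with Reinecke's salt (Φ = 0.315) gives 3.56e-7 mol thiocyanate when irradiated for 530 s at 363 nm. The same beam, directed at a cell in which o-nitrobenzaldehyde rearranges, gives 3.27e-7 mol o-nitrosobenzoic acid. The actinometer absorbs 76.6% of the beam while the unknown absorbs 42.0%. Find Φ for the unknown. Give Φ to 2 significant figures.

Photons absorbed by the actinometer: 3.56e-7 / 0.315 = 1.130e-6 mol.
Incident flux: 1.130e-6 / 0.766 = 1.475e-6 einstein.
Absorbed by unknown: 0.420 × 1.475e-6 = 6.195e-7 mol.
Φ(unknown) = 3.27e-7 / 6.195e-7 = 0.53.

Φ = 0.53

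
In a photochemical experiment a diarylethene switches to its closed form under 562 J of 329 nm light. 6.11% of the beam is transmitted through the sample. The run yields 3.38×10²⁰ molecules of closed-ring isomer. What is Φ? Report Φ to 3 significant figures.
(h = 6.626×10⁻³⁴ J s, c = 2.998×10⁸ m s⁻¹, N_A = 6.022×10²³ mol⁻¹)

Product: 3.38×10²⁰ / 6.022×10²³ = 5.613×10⁻⁴ mol.
Photon energy at 329 nm: hc/λ = (6.626×10⁻³⁴)(2.998×10⁸)/(329×10⁻⁹) = 6.038×10⁻¹⁹ J.
Photons incident: 562 / 6.038×10⁻¹⁹ = 9.308×10²⁰, i.e. 9.308×10²⁰/6.022×10²³ = 0.001546 mol.
Fraction absorbed: 1 − 6.11/100 = 0.9389.
Photons absorbed: 0.9389 × 0.001546 = 0.001452 mol.
Φ = 5.613×10⁻⁴ mol / 0.001452 mol photons = 0.387.

Φ = 0.387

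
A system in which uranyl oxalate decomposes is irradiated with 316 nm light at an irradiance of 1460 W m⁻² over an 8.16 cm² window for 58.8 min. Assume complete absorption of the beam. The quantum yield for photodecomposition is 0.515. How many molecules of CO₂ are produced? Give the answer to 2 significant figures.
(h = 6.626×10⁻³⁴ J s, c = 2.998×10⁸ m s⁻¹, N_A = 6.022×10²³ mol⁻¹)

3.4×10²¹ molecules

Photon energy at 316 nm: hc/λ = (6.626×10⁻³⁴)(2.998×10⁸)/(316×10⁻⁹) = 6.286×10⁻¹⁹ J.
Energy delivered: (1460 W m⁻²)(8.16×10⁻⁴ m²)(3528 s) = 4203 J.
Photons incident: 4203 / 6.286×10⁻¹⁹ = 6.686×10²¹, i.e. 6.686×10²¹/6.022×10²³ = 0.01110 mol.
Product: Φ × n_abs = 0.515 × 0.01110 = 0.005717 mol.
As a count: 0.005717 × 6.022×10²³ = 3.4×10²¹.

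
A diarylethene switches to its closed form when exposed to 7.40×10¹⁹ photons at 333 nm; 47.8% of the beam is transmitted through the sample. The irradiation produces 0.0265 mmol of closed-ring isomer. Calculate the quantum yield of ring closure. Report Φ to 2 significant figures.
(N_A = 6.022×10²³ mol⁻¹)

Φ = 0.41

Product: 0.0265 mmol = 2.65×10⁻⁵ mol.
Moles of photons: 7.40×10¹⁹ / 6.022×10²³ = 1.229×10⁻⁴ mol.
Fraction absorbed: 1 − 47.8/100 = 0.5220.
Photons absorbed: 0.5220 × 1.229×10⁻⁴ = 6.415×10⁻⁵ mol.
Φ = 2.65×10⁻⁵ mol / 6.415×10⁻⁵ mol photons = 0.41.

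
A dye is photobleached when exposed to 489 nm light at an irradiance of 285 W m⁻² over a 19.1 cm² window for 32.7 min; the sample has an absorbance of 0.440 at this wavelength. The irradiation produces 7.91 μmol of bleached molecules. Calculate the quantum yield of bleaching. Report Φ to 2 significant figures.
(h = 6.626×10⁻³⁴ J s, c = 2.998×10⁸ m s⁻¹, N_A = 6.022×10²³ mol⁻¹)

Φ = 0.0028

Product: 7.91 μmol = 7.91×10⁻⁶ mol.
Photon energy at 489 nm: hc/λ = (6.626×10⁻³⁴)(2.998×10⁸)/(489×10⁻⁹) = 4.062×10⁻¹⁹ J.
Energy delivered: (285 W m⁻²)(19.1×10⁻⁴ m²)(1962 s) = 1068 J.
Photons incident: 1068 / 4.062×10⁻¹⁹ = 2.629×10²¹, i.e. 2.629×10²¹/6.022×10²³ = 0.004366 mol.
Fraction absorbed: 1 − 10^(−0.440) = 0.6369.
Photons absorbed: 0.6369 × 0.004366 = 0.002781 mol.
Φ = 7.91×10⁻⁶ mol / 0.002781 mol photons = 0.0028.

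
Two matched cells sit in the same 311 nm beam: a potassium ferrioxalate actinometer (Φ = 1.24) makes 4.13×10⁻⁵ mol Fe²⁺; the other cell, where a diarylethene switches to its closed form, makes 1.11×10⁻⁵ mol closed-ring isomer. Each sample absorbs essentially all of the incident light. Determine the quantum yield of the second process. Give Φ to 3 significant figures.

Φ = 0.333

Photons absorbed by the actinometer: 4.13×10⁻⁵ / 1.24 = 3.331×10⁻⁵ mol.
Φ(unknown) = 1.11×10⁻⁵ / 3.331×10⁻⁵ = 0.333.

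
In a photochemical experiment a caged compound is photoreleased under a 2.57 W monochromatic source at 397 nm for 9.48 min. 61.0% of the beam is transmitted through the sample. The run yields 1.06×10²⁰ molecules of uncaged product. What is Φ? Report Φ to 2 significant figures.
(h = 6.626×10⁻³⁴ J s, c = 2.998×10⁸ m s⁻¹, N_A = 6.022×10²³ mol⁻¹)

Product: 1.06×10²⁰ / 6.022×10²³ = 1.760×10⁻⁴ mol.
Photon energy at 397 nm: hc/λ = (6.626×10⁻³⁴)(2.998×10⁸)/(397×10⁻⁹) = 5.004×10⁻¹⁹ J.
Energy delivered: (2.57 W)(568.8 s) = 1462 J.
Photons incident: 1462 / 5.004×10⁻¹⁹ = 2.922×10²¹, i.e. 2.922×10²¹/6.022×10²³ = 0.004852 mol.
Fraction absorbed: 1 − 61.0/100 = 0.3900.
Photons absorbed: 0.3900 × 0.004852 = 0.001892 mol.
Φ = 1.760×10⁻⁴ mol / 0.001892 mol photons = 0.093.

Φ = 0.093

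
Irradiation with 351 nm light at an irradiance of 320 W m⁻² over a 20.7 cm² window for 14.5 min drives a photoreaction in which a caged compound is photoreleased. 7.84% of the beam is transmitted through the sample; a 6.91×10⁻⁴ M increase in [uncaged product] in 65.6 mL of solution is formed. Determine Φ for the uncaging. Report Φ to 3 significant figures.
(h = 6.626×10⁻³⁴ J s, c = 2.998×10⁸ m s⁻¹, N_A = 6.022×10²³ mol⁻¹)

Product: (6.91×10⁻⁴ M)(0.0656 L) = 4.533×10⁻⁵ mol.
Photon energy at 351 nm: hc/λ = (6.626×10⁻³⁴)(2.998×10⁸)/(351×10⁻⁹) = 5.659×10⁻¹⁹ J.
Energy delivered: (320 W m⁻²)(20.7×10⁻⁴ m²)(870 s) = 576.3 J.
Photons incident: 576.3 / 5.659×10⁻¹⁹ = 1.018×10²¹, i.e. 1.018×10²¹/6.022×10²³ = 0.001690 mol.
Fraction absorbed: 1 − 7.84/100 = 0.9216.
Photons absorbed: 0.9216 × 0.001690 = 0.001558 mol.
Φ = 4.533×10⁻⁵ mol / 0.001558 mol photons = 0.0291.

Φ = 0.0291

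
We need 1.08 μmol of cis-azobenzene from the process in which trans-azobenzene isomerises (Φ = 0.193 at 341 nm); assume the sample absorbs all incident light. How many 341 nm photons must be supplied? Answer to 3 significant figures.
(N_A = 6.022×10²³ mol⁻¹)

3.37×10¹⁸ photons

Product: 1.08 μmol = 1.08×10⁻⁶ mol.
Photons that must be absorbed: 1.08×10⁻⁶ / 0.193 = 5.596×10⁻⁶ mol.
Photon count: 5.596×10⁻⁶ × 6.022×10²³ = 3.37×10¹⁸.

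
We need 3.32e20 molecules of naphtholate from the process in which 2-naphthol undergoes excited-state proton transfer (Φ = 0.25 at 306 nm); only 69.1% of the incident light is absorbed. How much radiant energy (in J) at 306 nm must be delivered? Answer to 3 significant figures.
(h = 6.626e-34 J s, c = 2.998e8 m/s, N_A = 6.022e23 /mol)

1250 J

Product: 3.32e20 / 6.022e23 = 5.513e-4 mol.
Photons that must be absorbed: 5.513e-4 / 0.25 = 0.002205 mol.
Incident photons needed: 0.002205 / 0.691 = 0.003191 mol.
Photon energy: hc/λ = 6.492e-19 J; per mole, 3.909e5 J mol⁻¹.
Energy required: 0.003191 × 3.909e5 = 1250 J.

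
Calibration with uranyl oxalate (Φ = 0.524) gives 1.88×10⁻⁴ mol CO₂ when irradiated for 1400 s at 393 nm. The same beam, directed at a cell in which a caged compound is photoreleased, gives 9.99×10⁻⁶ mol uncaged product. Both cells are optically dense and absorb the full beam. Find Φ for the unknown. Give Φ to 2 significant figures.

Φ = 0.028

Photons absorbed by the actinometer: 1.88×10⁻⁴ / 0.524 = 3.588×10⁻⁴ mol.
Φ(unknown) = 9.99×10⁻⁶ / 3.588×10⁻⁴ = 0.028.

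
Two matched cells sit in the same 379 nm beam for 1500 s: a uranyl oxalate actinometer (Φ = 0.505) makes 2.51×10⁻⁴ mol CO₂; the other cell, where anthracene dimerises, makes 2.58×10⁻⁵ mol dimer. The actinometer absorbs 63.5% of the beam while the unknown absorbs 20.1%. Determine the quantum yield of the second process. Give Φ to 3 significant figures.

Photons absorbed by the actinometer: 2.51×10⁻⁴ / 0.505 = 4.970×10⁻⁴ mol.
Incident flux: 4.970×10⁻⁴ / 0.635 = 7.827×10⁻⁴ einstein.
Absorbed by unknown: 0.201 × 7.827×10⁻⁴ = 1.573×10⁻⁴ mol.
Φ(unknown) = 2.58×10⁻⁵ / 1.573×10⁻⁴ = 0.164.

Φ = 0.164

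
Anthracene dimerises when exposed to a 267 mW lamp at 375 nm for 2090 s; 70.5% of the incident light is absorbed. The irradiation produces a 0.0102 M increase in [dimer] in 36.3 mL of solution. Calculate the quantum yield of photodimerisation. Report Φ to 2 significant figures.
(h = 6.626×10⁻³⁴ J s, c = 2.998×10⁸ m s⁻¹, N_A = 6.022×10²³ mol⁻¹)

Φ = 0.30

Product: (0.0102 M)(0.0363 L) = 3.703×10⁻⁴ mol.
Photon energy at 375 nm: hc/λ = (6.626×10⁻³⁴)(2.998×10⁸)/(375×10⁻⁹) = 5.297×10⁻¹⁹ J.
Energy delivered: (267 mW)(2090 s) = 558.0 J.
Photons incident: 558.0 / 5.297×10⁻¹⁹ = 1.053×10²¹, i.e. 1.053×10²¹/6.022×10²³ = 0.001749 mol.
Photons absorbed: 0.705 × 0.001749 = 0.001233 mol.
Φ = 3.703×10⁻⁴ mol / 0.001233 mol photons = 0.30.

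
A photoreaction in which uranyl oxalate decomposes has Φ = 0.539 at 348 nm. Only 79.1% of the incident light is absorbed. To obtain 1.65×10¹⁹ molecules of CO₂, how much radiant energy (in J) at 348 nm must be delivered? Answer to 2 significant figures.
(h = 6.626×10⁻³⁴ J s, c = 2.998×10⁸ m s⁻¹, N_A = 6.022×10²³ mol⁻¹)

22 J

Product: 1.65×10¹⁹ / 6.022×10²³ = 2.740×10⁻⁵ mol.
Photons that must be absorbed: 2.740×10⁻⁵ / 0.539 = 5.083×10⁻⁵ mol.
Incident photons needed: 5.083×10⁻⁵ / 0.791 = 6.426×10⁻⁵ mol.
Photon energy: hc/λ = 5.708×10⁻¹⁹ J; per mole, 3.437×10⁵ J mol⁻¹.
Energy required: 6.426×10⁻⁵ × 3.437×10⁵ = 22 J.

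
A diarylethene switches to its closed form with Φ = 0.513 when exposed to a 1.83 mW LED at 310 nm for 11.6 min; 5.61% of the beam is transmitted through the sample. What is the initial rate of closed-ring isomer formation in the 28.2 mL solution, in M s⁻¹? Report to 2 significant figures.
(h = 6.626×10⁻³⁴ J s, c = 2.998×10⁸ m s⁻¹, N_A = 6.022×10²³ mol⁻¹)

8.1×10⁻⁸ M s⁻¹

Photon energy at 310 nm: hc/λ = (6.626×10⁻³⁴)(2.998×10⁸)/(310×10⁻⁹) = 6.408×10⁻¹⁹ J.
Energy delivered: (1.83 mW)(696 s) = 1.274 J.
Photons incident: 1.274 / 6.408×10⁻¹⁹ = 1.988×10¹⁸, i.e. 1.988×10¹⁸/6.022×10²³ = 3.301×10⁻⁶ mol.
Fraction absorbed: 1 − 5.61/100 = 0.9439.
Photons absorbed: 0.9439 × 3.301×10⁻⁶ = 3.116×10⁻⁶ mol.
Product formed: 0.513 × 3.116×10⁻⁶ = 1.599×10⁻⁶ mol.
Rate: 1.599×10⁻⁶ mol / (696 s × 0.0282 L) = 8.1×10⁻⁸ M s⁻¹.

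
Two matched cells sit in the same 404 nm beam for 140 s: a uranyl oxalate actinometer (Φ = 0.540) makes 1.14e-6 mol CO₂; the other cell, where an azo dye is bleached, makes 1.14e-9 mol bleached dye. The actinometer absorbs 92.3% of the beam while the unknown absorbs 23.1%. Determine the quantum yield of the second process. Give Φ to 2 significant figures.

Photons absorbed by the actinometer: 1.14e-6 / 0.540 = 2.111e-6 mol.
Incident flux: 2.111e-6 / 0.923 = 2.287e-6 einstein.
Absorbed by unknown: 0.231 × 2.287e-6 = 5.283e-7 mol.
Φ(unknown) = 1.14e-9 / 5.283e-7 = 0.0022.

Φ = 0.0022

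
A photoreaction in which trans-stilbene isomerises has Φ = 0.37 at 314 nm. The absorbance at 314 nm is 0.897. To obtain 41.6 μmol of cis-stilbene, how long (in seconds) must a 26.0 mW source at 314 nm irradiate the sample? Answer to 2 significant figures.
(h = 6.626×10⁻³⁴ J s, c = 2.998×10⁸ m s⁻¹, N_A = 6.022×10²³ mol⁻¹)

t ≈ 1900 s

Product: 41.6 μmol = 4.16×10⁻⁵ mol.
Photons that must be absorbed: 4.16×10⁻⁵ / 0.37 = 1.124×10⁻⁴ mol.
Fraction absorbed: 1 − 10^(−0.897) = 0.8732.
Incident photons needed: 1.124×10⁻⁴ / 0.8732 = 1.287×10⁻⁴ mol.
Photon energy: hc/λ = 6.326×10⁻¹⁹ J; per mole, 3.810×10⁵ J mol⁻¹.
Energy required: 1.287×10⁻⁴ × 3.810×10⁵ = 49.03 J.
Time: 49.03 J / 0.026 W = 1900 s.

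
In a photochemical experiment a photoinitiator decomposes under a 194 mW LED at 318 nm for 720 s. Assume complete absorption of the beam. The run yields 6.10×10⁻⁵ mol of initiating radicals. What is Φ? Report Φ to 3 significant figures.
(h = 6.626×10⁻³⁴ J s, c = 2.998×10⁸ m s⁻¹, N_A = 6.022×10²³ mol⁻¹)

Φ = 0.164

Photon energy at 318 nm: hc/λ = (6.626×10⁻³⁴)(2.998×10⁸)/(318×10⁻⁹) = 6.247×10⁻¹⁹ J.
Energy delivered: (194 mW)(720 s) = 139.7 J.
Photons incident: 139.7 / 6.247×10⁻¹⁹ = 2.236×10²⁰, i.e. 2.236×10²⁰/6.022×10²³ = 3.713×10⁻⁴ mol.
Φ = 6.10×10⁻⁵ mol / 3.713×10⁻⁴ mol photons = 0.164.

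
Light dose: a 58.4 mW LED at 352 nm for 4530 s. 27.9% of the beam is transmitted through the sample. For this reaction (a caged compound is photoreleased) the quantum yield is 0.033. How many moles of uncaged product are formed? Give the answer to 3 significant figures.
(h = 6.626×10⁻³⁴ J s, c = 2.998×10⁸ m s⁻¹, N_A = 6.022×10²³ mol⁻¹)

Photon energy at 352 nm: hc/λ = (6.626×10⁻³⁴)(2.998×10⁸)/(352×10⁻⁹) = 5.643×10⁻¹⁹ J.
Energy delivered: (58.4 mW)(4530 s) = 264.6 J.
Photons incident: 264.6 / 5.643×10⁻¹⁹ = 4.689×10²⁰, i.e. 4.689×10²⁰/6.022×10²³ = 7.786×10⁻⁴ mol.
Fraction absorbed: 1 − 27.9/100 = 0.7210.
Photons absorbed: 0.7210 × 7.786×10⁻⁴ = 5.614×10⁻⁴ mol.
Product: Φ × n_abs = 0.033 × 5.614×10⁻⁴ = 1.853×10⁻⁵ mol.

1.85×10⁻⁵ mol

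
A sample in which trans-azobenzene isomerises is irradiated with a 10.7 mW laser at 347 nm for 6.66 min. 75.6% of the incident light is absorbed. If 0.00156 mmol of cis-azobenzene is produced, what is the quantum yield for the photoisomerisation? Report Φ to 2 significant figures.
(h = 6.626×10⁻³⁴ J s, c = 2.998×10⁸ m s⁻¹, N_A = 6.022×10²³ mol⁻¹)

Product: 0.00156 mmol = 1.56×10⁻⁶ mol.
Photon energy at 347 nm: hc/λ = (6.626×10⁻³⁴)(2.998×10⁸)/(347×10⁻⁹) = 5.725×10⁻¹⁹ J.
Energy delivered: (10.7 mW)(399.6 s) = 4.276 J.
Photons incident: 4.276 / 5.725×10⁻¹⁹ = 7.469×10¹⁸, i.e. 7.469×10¹⁸/6.022×10²³ = 1.240×10⁻⁵ mol.
Photons absorbed: 0.756 × 1.240×10⁻⁵ = 9.374×10⁻⁶ mol.
Φ = 1.56×10⁻⁶ mol / 9.374×10⁻⁶ mol photons = 0.17.

Φ = 0.17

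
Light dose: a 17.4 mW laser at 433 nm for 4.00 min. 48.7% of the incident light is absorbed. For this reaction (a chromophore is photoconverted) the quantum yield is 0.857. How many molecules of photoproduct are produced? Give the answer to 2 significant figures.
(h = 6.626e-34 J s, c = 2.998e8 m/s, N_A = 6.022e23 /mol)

3.8e18 molecules

Photon energy at 433 nm: hc/λ = (6.626e-34)(2.998e8)/(433e-9) = 4.588e-19 J.
Energy delivered: (17.4 mW)(240 s) = 4.176 J.
Photons incident: 4.176 / 4.588e-19 = 9.102e18, i.e. 9.102e18/6.022e23 = 1.511e-5 mol.
Photons absorbed: 0.487 × 1.511e-5 = 7.359e-6 mol.
Product: Φ × n_abs = 0.857 × 7.359e-6 = 6.307e-6 mol.
As a count: 6.307e-6 × 6.022e23 = 3.8e18.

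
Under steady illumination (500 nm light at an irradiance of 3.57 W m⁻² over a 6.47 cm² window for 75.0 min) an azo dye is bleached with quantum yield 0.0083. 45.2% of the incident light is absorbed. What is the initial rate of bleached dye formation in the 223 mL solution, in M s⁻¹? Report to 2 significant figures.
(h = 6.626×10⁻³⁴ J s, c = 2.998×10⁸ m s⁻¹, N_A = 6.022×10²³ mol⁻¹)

Photon energy at 500 nm: hc/λ = (6.626×10⁻³⁴)(2.998×10⁸)/(500×10⁻⁹) = 3.973×10⁻¹⁹ J.
Energy delivered: (3.57 W m⁻²)(6.47×10⁻⁴ m²)(4500 s) = 10.39 J.
Photons incident: 10.39 / 3.973×10⁻¹⁹ = 2.615×10¹⁹, i.e. 2.615×10¹⁹/6.022×10²³ = 4.342×10⁻⁵ mol.
Photons absorbed: 0.452 × 4.342×10⁻⁵ = 1.963×10⁻⁵ mol.
Product formed: 0.0083 × 1.963×10⁻⁵ = 1.629×10⁻⁷ mol.
Rate: 1.629×10⁻⁷ mol / (4500 s × 0.223 L) = 1.6×10⁻¹⁰ M s⁻¹.

1.6×10⁻¹⁰ M s⁻¹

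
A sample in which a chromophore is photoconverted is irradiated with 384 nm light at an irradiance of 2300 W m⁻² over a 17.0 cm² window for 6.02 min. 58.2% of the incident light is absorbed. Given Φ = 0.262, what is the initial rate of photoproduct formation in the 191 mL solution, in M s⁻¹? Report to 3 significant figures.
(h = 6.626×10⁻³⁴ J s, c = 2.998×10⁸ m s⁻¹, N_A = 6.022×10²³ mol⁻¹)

Photon energy at 384 nm: hc/λ = (6.626×10⁻³⁴)(2.998×10⁸)/(384×10⁻⁹) = 5.173×10⁻¹⁹ J.
Energy delivered: (2300 W m⁻²)(17.0×10⁻⁴ m²)(361.2 s) = 1412 J.
Photons incident: 1412 / 5.173×10⁻¹⁹ = 2.730×10²¹, i.e. 2.730×10²¹/6.022×10²³ = 0.004533 mol.
Photons absorbed: 0.582 × 0.004533 = 0.002638 mol.
Product formed: 0.262 × 0.002638 = 6.912×10⁻⁴ mol.
Rate: 6.912×10⁻⁴ mol / (361.2 s × 0.191 L) = 1.00×10⁻⁵ M s⁻¹.

1.00×10⁻⁵ M s⁻¹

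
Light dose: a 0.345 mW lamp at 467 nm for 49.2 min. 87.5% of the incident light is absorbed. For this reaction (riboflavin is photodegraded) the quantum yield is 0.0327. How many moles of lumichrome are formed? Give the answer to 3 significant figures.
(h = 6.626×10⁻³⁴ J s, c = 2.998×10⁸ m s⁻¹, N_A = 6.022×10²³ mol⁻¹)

Photon energy at 467 nm: hc/λ = (6.626×10⁻³⁴)(2.998×10⁸)/(467×10⁻⁹) = 4.254×10⁻¹⁹ J.
Energy delivered: (0.345 mW)(2952 s) = 1.018 J.
Photons incident: 1.018 / 4.254×10⁻¹⁹ = 2.393×10¹⁸, i.e. 2.393×10¹⁸/6.022×10²³ = 3.974×10⁻⁶ mol.
Photons absorbed: 0.875 × 3.974×10⁻⁶ = 3.477×10⁻⁶ mol.
Product: Φ × n_abs = 0.0327 × 3.477×10⁻⁶ = 1.137×10⁻⁷ mol.

1.14×10⁻⁷ mol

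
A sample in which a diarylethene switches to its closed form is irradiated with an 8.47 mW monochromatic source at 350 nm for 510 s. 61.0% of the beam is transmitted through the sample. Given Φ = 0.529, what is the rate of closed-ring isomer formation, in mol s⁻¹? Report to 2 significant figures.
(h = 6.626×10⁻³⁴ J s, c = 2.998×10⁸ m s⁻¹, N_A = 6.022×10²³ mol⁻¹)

5.1×10⁻⁹ mol s⁻¹

Photon energy at 350 nm: hc/λ = (6.626×10⁻³⁴)(2.998×10⁸)/(350×10⁻⁹) = 5.676×10⁻¹⁹ J.
Energy delivered: (8.47 mW)(510 s) = 4.320 J.
Photons incident: 4.320 / 5.676×10⁻¹⁹ = 7.611×10¹⁸, i.e. 7.611×10¹⁸/6.022×10²³ = 1.264×10⁻⁵ mol.
Fraction absorbed: 1 − 61.0/100 = 0.3900.
Photons absorbed: 0.3900 × 1.264×10⁻⁵ = 4.930×10⁻⁶ mol.
Product formed: 0.529 × 4.930×10⁻⁶ = 2.608×10⁻⁶ mol.
Rate: 2.608×10⁻⁶ / 510 s = 5.1×10⁻⁹ mol s⁻¹.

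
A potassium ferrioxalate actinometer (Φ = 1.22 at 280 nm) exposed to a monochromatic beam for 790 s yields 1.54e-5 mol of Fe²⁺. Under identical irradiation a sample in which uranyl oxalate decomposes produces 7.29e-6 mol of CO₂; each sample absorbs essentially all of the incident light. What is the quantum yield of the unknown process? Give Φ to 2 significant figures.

Photons absorbed by the actinometer: 1.54e-5 / 1.22 = 1.262e-5 mol.
Φ(unknown) = 7.29e-6 / 1.262e-5 = 0.58.

Φ = 0.58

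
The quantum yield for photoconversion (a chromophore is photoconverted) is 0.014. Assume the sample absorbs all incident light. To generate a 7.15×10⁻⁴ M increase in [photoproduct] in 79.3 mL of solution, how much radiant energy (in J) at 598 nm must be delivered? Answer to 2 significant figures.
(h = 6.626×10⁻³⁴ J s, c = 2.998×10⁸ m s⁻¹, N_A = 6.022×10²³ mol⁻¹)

810 J

Product: (7.15×10⁻⁴ M)(0.0793 L) = 5.670×10⁻⁵ mol.
Photons that must be absorbed: 5.670×10⁻⁵ / 0.014 = 0.004050 mol.
Photon energy: hc/λ = 3.322×10⁻¹⁹ J; per mole, 2.001×10⁵ J mol⁻¹.
Energy required: 0.004050 × 2.001×10⁵ = 810 J.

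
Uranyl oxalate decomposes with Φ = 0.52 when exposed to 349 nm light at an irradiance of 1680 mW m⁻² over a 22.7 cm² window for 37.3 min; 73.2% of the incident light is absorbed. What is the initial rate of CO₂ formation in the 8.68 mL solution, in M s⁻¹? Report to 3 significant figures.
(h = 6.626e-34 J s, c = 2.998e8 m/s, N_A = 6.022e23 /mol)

4.88e-7 M s⁻¹

Photon energy at 349 nm: hc/λ = (6.626e-34)(2.998e8)/(349e-9) = 5.692e-19 J.
Energy delivered: (1680 mW m⁻²)(22.7e-4 m²)(2238 s) = 8.535 J.
Photons incident: 8.535 / 5.692e-19 = 1.499e19, i.e. 1.499e19/6.022e23 = 2.489e-5 mol.
Photons absorbed: 0.732 × 2.489e-5 = 1.822e-5 mol.
Product formed: 0.52 × 1.822e-5 = 9.474e-6 mol.
Rate: 9.474e-6 mol / (2238 s × 0.00868 L) = 4.88e-7 M s⁻¹.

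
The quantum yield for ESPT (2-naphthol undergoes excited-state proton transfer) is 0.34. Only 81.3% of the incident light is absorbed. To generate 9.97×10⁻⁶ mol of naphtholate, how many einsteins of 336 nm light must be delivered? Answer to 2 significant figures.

3.6×10⁻⁵ einstein

Photons that must be absorbed: 9.97×10⁻⁶ / 0.34 = 2.932×10⁻⁵ mol.
Incident photons needed: 2.932×10⁻⁵ / 0.813 = 3.606×10⁻⁵ mol.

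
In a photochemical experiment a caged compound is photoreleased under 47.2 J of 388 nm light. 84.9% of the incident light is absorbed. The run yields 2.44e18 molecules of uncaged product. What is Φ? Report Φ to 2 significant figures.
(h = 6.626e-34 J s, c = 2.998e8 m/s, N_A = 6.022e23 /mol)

Product: 2.44e18 / 6.022e23 = 4.052e-6 mol.
Photon energy at 388 nm: hc/λ = (6.626e-34)(2.998e8)/(388e-9) = 5.120e-19 J.
Photons incident: 47.2 / 5.120e-19 = 9.219e19, i.e. 9.219e19/6.022e23 = 1.531e-4 mol.
Photons absorbed: 0.849 × 1.531e-4 = 1.300e-4 mol.
Φ = 4.052e-6 mol / 1.300e-4 mol photons = 0.031.

Φ = 0.031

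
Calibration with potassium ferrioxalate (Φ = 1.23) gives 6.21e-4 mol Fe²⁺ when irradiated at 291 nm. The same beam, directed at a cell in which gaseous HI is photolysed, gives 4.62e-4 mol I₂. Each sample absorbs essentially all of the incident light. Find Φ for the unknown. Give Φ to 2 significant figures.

Photons absorbed by the actinometer: 6.21e-4 / 1.23 = 5.049e-4 mol.
Φ(unknown) = 4.62e-4 / 5.049e-4 = 0.92.

Φ = 0.92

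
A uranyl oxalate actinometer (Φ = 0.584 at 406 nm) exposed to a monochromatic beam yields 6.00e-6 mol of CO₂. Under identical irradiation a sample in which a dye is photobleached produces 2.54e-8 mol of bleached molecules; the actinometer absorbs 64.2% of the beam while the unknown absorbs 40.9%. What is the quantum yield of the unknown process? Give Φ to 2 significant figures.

Photons absorbed by the actinometer: 6.00e-6 / 0.584 = 1.027e-5 mol.
Incident flux: 1.027e-5 / 0.642 = 1.600e-5 einstein.
Absorbed by unknown: 0.409 × 1.600e-5 = 6.544e-6 mol.
Φ(unknown) = 2.54e-8 / 6.544e-6 = 0.0039.

Φ = 0.0039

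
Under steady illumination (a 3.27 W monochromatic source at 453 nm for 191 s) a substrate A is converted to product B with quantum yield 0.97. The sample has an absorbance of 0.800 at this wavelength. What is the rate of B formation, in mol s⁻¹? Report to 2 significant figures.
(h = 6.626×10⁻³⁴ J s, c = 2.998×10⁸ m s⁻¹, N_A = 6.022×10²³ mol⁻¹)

1.0×10⁻⁵ mol s⁻¹

Photon energy at 453 nm: hc/λ = (6.626×10⁻³⁴)(2.998×10⁸)/(453×10⁻⁹) = 4.385×10⁻¹⁹ J.
Energy delivered: (3.27 W)(191 s) = 624.6 J.
Photons incident: 624.6 / 4.385×10⁻¹⁹ = 1.424×10²¹, i.e. 1.424×10²¹/6.022×10²³ = 0.002365 mol.
Fraction absorbed: 1 − 10^(−0.800) = 0.8415.
Photons absorbed: 0.8415 × 0.002365 = 0.001990 mol.
Product formed: 0.97 × 0.001990 = 0.001930 mol.
Rate: 0.001930 / 191 s = 1.0×10⁻⁵ mol s⁻¹.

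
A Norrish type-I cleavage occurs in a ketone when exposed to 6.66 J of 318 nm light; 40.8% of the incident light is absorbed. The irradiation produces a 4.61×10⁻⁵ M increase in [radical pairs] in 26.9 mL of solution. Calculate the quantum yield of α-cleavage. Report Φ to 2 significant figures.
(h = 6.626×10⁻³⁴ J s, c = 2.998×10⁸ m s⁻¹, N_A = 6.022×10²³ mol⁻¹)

Φ = 0.17

Product: (4.61×10⁻⁵ M)(0.0269 L) = 1.240×10⁻⁶ mol.
Photon energy at 318 nm: hc/λ = (6.626×10⁻³⁴)(2.998×10⁸)/(318×10⁻⁹) = 6.247×10⁻¹⁹ J.
Photons incident: 6.66 / 6.247×10⁻¹⁹ = 1.066×10¹⁹, i.e. 1.066×10¹⁹/6.022×10²³ = 1.770×10⁻⁵ mol.
Photons absorbed: 0.408 × 1.770×10⁻⁵ = 7.222×10⁻⁶ mol.
Φ = 1.240×10⁻⁶ mol / 7.222×10⁻⁶ mol photons = 0.17.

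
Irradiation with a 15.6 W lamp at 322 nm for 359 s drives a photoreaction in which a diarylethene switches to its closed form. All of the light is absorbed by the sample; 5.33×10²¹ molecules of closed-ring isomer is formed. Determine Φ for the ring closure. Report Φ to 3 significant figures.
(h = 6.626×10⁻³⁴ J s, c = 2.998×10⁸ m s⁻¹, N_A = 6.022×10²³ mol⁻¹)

Φ = 0.587

Product: 5.33×10²¹ / 6.022×10²³ = 0.008851 mol.
Photon energy at 322 nm: hc/λ = (6.626×10⁻³⁴)(2.998×10⁸)/(322×10⁻⁹) = 6.169×10⁻¹⁹ J.
Energy delivered: (15.6 W)(359 s) = 5600 J.
Photons incident: 5600 / 6.169×10⁻¹⁹ = 9.078×10²¹, i.e. 9.078×10²¹/6.022×10²³ = 0.01507 mol.
Φ = 0.008851 mol / 0.01507 mol photons = 0.587.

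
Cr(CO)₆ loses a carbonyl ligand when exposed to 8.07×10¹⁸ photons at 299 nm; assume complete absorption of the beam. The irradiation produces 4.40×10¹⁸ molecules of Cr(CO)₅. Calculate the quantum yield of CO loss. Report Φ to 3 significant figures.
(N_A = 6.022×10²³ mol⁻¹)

Φ = 0.545

Product: 4.40×10¹⁸ / 6.022×10²³ = 7.307×10⁻⁶ mol.
Moles of photons: 8.07×10¹⁸ / 6.022×10²³ = 1.340×10⁻⁵ mol.
Φ = 7.307×10⁻⁶ mol / 1.340×10⁻⁵ mol photons = 0.545.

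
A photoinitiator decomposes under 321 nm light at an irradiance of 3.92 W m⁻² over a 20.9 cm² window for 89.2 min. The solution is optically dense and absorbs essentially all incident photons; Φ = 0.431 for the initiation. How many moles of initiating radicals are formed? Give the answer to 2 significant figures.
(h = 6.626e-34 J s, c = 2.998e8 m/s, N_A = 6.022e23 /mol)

Photon energy at 321 nm: hc/λ = (6.626e-34)(2.998e8)/(321e-9) = 6.188e-19 J.
Energy delivered: (3.92 W m⁻²)(20.9e-4 m²)(5352 s) = 43.85 J.
Photons incident: 43.85 / 6.188e-19 = 7.086e19, i.e. 7.086e19/6.022e23 = 1.177e-4 mol.
Product: Φ × n_abs = 0.431 × 1.177e-4 = 5.073e-5 mol.

5.1e-5 mol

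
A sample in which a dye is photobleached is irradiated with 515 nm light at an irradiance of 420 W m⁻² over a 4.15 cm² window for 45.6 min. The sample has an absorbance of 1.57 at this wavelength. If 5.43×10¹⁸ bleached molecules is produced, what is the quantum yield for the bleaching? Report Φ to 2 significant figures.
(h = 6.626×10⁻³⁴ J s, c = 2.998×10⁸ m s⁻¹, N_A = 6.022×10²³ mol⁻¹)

Product: 5.43×10¹⁸ / 6.022×10²³ = 9.017×10⁻⁶ mol.
Photon energy at 515 nm: hc/λ = (6.626×10⁻³⁴)(2.998×10⁸)/(515×10⁻⁹) = 3.857×10⁻¹⁹ J.
Energy delivered: (420 W m⁻²)(4.15×10⁻⁴ m²)(2736 s) = 476.9 J.
Photons incident: 476.9 / 3.857×10⁻¹⁹ = 1.236×10²¹, i.e. 1.236×10²¹/6.022×10²³ = 0.002052 mol.
Fraction absorbed: 1 − 10^(−1.57) = 0.9731.
Photons absorbed: 0.9731 × 0.002052 = 0.001997 mol.
Φ = 9.017×10⁻⁶ mol / 0.001997 mol photons = 0.0045.

Φ = 0.0045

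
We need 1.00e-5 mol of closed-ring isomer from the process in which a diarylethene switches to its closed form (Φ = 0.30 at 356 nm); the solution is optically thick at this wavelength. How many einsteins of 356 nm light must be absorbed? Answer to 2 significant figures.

Photons that must be absorbed: 1.00e-5 / 0.30 = 3.333e-5 mol.

3.3e-5 einstein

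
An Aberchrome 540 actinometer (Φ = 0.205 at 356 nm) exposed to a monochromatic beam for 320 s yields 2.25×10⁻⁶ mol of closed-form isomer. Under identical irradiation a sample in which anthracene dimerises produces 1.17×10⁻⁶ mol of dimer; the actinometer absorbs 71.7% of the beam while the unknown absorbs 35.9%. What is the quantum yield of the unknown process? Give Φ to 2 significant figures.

Photons absorbed by the actinometer: 2.25×10⁻⁶ / 0.205 = 1.098×10⁻⁵ mol.
Incident flux: 1.098×10⁻⁵ / 0.717 = 1.531×10⁻⁵ einstein.
Absorbed by unknown: 0.359 × 1.531×10⁻⁵ = 5.496×10⁻⁶ mol.
Φ(unknown) = 1.17×10⁻⁶ / 5.496×10⁻⁶ = 0.21.

Φ = 0.21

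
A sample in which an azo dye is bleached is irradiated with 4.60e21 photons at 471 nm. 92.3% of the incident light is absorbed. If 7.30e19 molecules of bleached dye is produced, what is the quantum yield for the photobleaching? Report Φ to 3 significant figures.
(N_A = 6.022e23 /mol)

Φ = 0.0172

Product: 7.30e19 / 6.022e23 = 1.212e-4 mol.
Moles of photons: 4.60e21 / 6.022e23 = 0.007639 mol.
Photons absorbed: 0.923 × 0.007639 = 0.007051 mol.
Φ = 1.212e-4 mol / 0.007051 mol photons = 0.0172.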